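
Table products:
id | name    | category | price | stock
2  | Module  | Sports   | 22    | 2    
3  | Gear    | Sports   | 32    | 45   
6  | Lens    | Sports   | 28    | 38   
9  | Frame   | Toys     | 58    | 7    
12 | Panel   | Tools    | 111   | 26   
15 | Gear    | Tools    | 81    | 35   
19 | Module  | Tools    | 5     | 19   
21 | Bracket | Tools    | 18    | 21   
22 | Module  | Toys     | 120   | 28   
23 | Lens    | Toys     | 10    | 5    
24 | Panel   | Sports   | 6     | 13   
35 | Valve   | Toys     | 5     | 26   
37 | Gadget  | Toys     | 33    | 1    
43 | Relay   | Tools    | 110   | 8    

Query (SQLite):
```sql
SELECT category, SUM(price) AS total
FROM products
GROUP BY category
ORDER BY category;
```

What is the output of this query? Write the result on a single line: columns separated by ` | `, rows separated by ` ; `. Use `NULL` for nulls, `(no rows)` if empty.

Partition products by category; compute SUM(price) within each group.
  Sports: ids {2, 3, 6, 24} → SUM(price)=88
  Tools: ids {12, 15, 19, 21, 43} → SUM(price)=325
  Toys: ids {9, 22, 23, 35, 37} → SUM(price)=226

Sports | 88 ; Tools | 325 ; Toys | 226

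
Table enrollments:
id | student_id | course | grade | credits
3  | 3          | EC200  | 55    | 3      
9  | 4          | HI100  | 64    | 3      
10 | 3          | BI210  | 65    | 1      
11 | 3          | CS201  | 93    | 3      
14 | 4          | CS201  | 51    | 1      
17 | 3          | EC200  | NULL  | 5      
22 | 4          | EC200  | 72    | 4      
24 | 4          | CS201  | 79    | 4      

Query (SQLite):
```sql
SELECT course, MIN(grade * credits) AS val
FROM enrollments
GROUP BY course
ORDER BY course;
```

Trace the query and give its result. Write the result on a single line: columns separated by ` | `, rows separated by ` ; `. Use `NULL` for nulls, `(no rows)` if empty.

For each row compute grade * credits.
Group by course; take MIN of the expression per group.
  BI210: ids {10} → MIN(grade * credits)=65
  CS201: ids {11, 14, 24} → MIN(grade * credits)=51
  EC200: ids {3, 17, 22} → MIN(grade * credits)=165
  HI100: ids {9} → MIN(grade * credits)=192

BI210 | 65 ; CS201 | 51 ; EC200 | 165 ; HI100 | 192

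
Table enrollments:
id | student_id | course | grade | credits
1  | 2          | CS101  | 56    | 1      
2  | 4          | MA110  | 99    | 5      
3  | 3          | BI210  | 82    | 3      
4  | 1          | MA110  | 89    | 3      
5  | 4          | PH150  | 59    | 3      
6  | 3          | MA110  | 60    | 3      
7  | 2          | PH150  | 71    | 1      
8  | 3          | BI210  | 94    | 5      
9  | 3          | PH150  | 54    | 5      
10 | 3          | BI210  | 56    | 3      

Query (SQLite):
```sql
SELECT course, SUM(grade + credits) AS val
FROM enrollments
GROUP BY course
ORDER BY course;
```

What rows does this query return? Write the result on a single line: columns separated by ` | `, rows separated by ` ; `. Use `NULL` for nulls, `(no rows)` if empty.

For each row compute grade + credits.
Group by course; take SUM of the expression per group.
  BI210: ids {3, 8, 10} → SUM(grade + credits)=243
  CS101: ids {1} → SUM(grade + credits)=57
  MA110: ids {2, 4, 6} → SUM(grade + credits)=259
  PH150: ids {5, 7, 9} → SUM(grade + credits)=193

BI210 | 243 ; CS101 | 57 ; MA110 | 259 ; PH150 | 193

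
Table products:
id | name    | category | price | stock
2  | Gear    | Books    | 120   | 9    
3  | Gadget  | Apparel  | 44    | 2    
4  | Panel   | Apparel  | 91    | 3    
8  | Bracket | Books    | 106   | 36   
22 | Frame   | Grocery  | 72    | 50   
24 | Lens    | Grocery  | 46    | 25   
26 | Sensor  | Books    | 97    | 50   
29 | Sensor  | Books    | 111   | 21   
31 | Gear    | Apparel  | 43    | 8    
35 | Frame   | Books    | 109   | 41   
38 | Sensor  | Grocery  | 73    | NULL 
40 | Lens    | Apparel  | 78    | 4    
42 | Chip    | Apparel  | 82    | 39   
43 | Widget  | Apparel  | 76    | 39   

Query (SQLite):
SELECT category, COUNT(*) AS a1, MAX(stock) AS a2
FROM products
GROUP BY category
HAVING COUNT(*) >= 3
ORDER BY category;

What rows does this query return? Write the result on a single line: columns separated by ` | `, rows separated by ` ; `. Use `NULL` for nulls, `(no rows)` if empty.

Group products by category.
Per group compute: COUNT(*), MAX(stock).
HAVING: drop groups with fewer than 3 rows.
  Apparel: ids {3, 4, 31, 40, 42, 43} → COUNT(*)=6, MAX(stock)=39
  Books: ids {2, 8, 26, 29, 35} → COUNT(*)=5, MAX(stock)=50
  Grocery: ids {22, 24, 38} → COUNT(*)=3, MAX(stock)=50

Apparel | 6 | 39 ; Books | 5 | 50 ; Grocery | 3 | 50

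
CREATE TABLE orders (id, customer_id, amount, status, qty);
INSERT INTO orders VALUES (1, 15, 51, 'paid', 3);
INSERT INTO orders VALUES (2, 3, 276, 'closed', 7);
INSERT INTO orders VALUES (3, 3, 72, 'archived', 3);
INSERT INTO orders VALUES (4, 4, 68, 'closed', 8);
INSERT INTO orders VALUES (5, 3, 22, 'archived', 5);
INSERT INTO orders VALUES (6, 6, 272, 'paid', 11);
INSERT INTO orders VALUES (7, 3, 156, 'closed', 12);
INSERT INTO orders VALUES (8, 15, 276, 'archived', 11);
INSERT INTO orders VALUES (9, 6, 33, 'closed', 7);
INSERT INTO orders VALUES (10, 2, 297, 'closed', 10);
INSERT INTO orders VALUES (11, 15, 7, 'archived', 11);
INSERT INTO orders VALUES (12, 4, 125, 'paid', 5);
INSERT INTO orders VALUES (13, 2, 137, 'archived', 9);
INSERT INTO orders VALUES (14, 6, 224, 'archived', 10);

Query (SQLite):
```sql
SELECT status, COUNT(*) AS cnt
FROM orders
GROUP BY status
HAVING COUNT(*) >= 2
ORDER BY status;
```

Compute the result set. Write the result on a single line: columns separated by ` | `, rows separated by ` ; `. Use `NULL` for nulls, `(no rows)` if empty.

archived | 6 ; closed | 5 ; paid | 3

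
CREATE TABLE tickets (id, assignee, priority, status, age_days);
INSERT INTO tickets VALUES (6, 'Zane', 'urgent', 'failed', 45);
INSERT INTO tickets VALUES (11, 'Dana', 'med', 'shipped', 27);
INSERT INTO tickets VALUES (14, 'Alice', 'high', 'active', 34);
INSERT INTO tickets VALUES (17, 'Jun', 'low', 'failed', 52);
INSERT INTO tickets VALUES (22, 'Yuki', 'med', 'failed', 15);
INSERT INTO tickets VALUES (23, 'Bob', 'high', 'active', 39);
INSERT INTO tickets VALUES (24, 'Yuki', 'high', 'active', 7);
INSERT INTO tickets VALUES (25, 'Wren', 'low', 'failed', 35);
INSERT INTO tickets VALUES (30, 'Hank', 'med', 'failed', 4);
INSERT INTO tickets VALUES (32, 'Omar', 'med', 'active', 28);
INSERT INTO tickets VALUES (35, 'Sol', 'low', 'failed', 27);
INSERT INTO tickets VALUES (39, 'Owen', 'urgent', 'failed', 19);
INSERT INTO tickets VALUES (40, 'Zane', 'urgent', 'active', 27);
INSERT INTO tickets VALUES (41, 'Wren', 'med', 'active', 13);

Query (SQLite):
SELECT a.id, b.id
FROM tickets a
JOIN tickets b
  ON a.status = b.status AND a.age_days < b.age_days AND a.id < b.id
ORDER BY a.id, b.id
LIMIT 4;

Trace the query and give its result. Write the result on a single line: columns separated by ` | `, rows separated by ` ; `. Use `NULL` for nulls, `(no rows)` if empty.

6 | 17 ; 14 | 23 ; 22 | 25 ; 22 | 35

Pairs (a,b) with same status, a.age_days < b.age_days, a.id < b.id.
status groups: active:{14,23,24,32,40,41} failed:{6,17,22,25,30,35,39} shipped:{11}
Ordered by (a.id, b.id); first 4.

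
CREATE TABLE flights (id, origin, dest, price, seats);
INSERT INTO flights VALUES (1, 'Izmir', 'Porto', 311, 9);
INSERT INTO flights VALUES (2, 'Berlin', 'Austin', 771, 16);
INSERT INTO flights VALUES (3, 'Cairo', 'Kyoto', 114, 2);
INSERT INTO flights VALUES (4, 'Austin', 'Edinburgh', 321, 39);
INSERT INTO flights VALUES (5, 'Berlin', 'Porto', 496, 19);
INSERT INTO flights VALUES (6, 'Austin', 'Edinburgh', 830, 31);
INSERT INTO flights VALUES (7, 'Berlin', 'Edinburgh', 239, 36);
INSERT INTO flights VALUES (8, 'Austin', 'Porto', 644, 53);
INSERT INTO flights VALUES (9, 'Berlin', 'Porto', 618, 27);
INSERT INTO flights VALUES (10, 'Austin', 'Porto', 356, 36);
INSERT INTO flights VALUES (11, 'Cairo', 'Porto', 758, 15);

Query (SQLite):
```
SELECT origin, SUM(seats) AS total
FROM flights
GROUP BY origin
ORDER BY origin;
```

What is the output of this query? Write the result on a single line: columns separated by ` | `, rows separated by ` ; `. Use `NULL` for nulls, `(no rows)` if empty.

Austin | 159 ; Berlin | 98 ; Cairo | 17 ; Izmir | 9

Partition flights by origin; compute SUM(seats) within each group.
  Austin: ids {4, 6, 8, 10} → SUM(seats)=159
  Berlin: ids {2, 5, 7, 9} → SUM(seats)=98
  Cairo: ids {3, 11} → SUM(seats)=17
  Izmir: ids {1} → SUM(seats)=9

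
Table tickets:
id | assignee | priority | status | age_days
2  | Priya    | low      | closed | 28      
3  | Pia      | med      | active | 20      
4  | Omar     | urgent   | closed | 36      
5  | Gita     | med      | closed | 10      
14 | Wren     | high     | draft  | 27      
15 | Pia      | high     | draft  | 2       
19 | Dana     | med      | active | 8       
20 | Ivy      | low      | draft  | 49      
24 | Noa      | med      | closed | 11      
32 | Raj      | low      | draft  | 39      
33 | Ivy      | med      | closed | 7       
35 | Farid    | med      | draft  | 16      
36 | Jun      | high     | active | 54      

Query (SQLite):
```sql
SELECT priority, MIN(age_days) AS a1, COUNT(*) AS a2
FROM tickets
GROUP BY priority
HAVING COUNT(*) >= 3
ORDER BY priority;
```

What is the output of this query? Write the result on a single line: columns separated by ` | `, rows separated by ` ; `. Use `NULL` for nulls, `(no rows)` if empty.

Group tickets by priority.
Per group compute: MIN(age_days), COUNT(*).
HAVING: drop groups with fewer than 3 rows.
  high: ids {14, 15, 36} → MIN(age_days)=2, COUNT(*)=3
  low: ids {2, 20, 32} → MIN(age_days)=28, COUNT(*)=3
  med: ids {3, 5, 19, 24, 33, 35} → MIN(age_days)=7, COUNT(*)=6
  urgent: ids {4} → MIN(age_days)=36, COUNT(*)=1

high | 2 | 3 ; low | 28 | 3 ; med | 7 | 6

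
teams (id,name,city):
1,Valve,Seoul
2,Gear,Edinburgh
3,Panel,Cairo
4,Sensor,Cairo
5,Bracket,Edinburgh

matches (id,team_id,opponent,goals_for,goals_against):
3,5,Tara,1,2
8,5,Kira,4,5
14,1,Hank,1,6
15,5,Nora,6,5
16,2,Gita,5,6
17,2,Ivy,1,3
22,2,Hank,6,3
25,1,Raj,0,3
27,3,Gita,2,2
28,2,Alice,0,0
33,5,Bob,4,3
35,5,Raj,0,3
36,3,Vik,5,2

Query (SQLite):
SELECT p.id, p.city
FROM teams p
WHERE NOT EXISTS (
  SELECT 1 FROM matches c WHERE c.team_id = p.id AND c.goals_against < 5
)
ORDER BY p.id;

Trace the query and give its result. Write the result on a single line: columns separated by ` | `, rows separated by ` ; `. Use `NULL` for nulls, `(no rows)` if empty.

For each teams row, check whether any matches with matching team_id has goals_against < 5.
Keep rows where that is false.

4 | Cairo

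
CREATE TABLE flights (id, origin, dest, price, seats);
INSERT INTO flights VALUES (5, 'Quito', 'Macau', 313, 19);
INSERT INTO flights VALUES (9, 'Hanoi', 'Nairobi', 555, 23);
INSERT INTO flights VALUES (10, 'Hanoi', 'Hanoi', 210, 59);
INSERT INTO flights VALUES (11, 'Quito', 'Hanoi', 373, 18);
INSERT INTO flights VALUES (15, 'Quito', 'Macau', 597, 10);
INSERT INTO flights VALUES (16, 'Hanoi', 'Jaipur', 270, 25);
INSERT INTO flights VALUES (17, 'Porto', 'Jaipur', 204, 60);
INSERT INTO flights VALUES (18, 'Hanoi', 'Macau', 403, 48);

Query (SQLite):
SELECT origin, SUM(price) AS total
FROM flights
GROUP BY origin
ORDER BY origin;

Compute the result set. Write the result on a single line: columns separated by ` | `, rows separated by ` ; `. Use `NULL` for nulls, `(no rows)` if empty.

Hanoi | 1438 ; Porto | 204 ; Quito | 1283

Partition flights by origin; compute SUM(price) within each group.
  Hanoi: ids {9, 10, 16, 18} → SUM(price)=1438
  Porto: ids {17} → SUM(price)=204
  Quito: ids {5, 11, 15} → SUM(price)=1283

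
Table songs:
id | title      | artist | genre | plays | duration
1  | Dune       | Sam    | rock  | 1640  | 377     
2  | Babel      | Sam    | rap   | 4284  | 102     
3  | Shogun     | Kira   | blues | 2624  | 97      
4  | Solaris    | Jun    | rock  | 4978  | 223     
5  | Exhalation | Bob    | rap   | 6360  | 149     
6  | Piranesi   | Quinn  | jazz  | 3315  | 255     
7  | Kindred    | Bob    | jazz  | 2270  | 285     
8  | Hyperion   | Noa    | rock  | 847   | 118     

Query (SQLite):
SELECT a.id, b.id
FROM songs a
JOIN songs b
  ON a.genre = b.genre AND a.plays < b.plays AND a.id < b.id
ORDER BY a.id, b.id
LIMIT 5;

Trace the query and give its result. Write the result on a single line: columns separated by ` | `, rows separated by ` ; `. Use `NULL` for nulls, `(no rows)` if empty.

1 | 4 ; 2 | 5

Pairs (a,b) with same genre, a.plays < b.plays, a.id < b.id.
genre groups: blues:{3} jazz:{6,7} rap:{2,5} rock:{1,4,8}
Ordered by (a.id, b.id); first 5.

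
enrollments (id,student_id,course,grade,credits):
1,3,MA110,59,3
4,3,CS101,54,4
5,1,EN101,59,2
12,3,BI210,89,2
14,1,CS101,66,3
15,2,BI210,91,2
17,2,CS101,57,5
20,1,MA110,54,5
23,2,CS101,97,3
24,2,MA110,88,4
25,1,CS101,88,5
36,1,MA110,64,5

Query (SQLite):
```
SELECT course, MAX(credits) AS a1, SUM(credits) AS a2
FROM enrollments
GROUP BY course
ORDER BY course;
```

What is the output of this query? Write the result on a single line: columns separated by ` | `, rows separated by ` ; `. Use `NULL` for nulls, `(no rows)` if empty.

BI210 | 2 | 4 ; CS101 | 5 | 20 ; EN101 | 2 | 2 ; MA110 | 5 | 17

Group enrollments by course.
Per group compute: MAX(credits), SUM(credits).
  BI210: ids {12, 15} → MAX(credits)=2, SUM(credits)=4
  CS101: ids {4, 14, 17, 23, 25} → MAX(credits)=5, SUM(credits)=20
  EN101: ids {5} → MAX(credits)=2, SUM(credits)=2
  MA110: ids {1, 20, 24, 36} → MAX(credits)=5, SUM(credits)=17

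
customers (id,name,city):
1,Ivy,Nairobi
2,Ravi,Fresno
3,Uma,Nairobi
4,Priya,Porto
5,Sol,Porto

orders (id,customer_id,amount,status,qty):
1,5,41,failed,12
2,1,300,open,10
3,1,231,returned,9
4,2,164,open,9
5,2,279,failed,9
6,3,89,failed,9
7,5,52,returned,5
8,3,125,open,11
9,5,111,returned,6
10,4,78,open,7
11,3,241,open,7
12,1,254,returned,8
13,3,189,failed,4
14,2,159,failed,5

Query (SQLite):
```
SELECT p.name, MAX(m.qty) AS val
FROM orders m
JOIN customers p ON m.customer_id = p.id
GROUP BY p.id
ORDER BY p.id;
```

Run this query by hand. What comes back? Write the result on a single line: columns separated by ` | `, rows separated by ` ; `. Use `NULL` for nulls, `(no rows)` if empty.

Ivy | 10 ; Ravi | 9 ; Uma | 11 ; Priya | 7 ; Sol | 12

Join each orders row to its customers via customer_id.
Group joined rows by customers.id; compute MAX(m.qty) per group.
  1: ids {2, 3, 12} → MAX(m.qty)=10
  2: ids {4, 5, 14} → MAX(m.qty)=9
  3: ids {6, 8, 11, 13} → MAX(m.qty)=11
  4: ids {10} → MAX(m.qty)=7
  5: ids {1, 7, 9} → MAX(m.qty)=12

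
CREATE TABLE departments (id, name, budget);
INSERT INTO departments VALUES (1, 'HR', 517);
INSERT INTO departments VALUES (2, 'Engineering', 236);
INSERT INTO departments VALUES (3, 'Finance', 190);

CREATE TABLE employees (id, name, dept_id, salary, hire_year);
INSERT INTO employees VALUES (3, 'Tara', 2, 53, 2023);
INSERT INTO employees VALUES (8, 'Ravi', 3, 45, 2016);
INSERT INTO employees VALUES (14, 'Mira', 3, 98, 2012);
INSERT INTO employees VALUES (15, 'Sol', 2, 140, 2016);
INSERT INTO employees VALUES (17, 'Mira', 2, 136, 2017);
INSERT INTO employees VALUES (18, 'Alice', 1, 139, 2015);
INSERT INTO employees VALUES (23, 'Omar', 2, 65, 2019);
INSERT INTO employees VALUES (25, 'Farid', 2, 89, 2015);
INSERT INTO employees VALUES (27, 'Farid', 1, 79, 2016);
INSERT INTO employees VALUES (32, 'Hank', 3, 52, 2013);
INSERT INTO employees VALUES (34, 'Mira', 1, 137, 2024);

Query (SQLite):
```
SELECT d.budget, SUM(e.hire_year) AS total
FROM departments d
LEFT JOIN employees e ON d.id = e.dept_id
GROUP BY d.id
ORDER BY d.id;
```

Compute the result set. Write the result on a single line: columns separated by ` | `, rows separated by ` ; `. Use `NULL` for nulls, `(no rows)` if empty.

LEFT JOIN keeps every departments row; unmatched ones get NULL for employees columns.
Group by departments.id and compute SUM(e.hire_year). SUM over an all-NULL group is NULL.
  1: ids {18, 27, 34} → SUM(e.hire_year)=6055
  2: ids {3, 15, 17, 23, 25} → SUM(e.hire_year)=10090
  3: ids {8, 14, 32} → SUM(e.hire_year)=6041

517 | 6055 ; 236 | 10090 ; 190 | 6041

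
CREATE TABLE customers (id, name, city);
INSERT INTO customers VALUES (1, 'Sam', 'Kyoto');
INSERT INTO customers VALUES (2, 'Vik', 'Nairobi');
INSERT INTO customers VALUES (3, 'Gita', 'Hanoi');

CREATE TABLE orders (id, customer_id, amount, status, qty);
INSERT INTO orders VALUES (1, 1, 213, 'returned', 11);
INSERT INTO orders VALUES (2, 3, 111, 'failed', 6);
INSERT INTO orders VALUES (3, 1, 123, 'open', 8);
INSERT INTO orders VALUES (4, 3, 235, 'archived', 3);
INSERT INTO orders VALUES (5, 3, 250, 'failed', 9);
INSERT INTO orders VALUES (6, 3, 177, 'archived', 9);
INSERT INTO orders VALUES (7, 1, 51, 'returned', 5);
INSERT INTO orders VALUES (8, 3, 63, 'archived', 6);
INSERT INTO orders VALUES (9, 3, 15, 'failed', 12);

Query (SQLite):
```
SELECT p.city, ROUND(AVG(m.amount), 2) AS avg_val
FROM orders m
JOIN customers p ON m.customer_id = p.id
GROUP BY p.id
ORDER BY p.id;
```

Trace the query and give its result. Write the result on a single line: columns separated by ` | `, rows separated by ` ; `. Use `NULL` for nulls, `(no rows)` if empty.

Kyoto | 129 ; Hanoi | 141.83

Join each orders row to its customers via customer_id.
Group joined rows by customers.id; compute ROUND(AVG(m.amount), 2) per group.
  1: ids {1, 3, 7} → ROUND(AVG(m.amount), 2)=129
  3: ids {2, 4, 5, 6, 8, 9} → ROUND(AVG(m.amount), 2)=141.83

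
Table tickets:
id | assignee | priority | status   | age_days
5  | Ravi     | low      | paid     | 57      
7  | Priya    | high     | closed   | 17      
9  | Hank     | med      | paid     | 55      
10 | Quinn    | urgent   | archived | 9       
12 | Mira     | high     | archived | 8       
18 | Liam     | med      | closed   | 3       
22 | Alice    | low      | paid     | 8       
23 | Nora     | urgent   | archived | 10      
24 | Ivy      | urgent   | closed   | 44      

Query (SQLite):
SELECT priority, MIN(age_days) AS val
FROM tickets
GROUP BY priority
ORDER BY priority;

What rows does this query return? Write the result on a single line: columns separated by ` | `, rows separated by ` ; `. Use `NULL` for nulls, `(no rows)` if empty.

high | 8 ; low | 8 ; med | 3 ; urgent | 9

Partition tickets by priority; compute MIN(age_days) within each group.
  high: ids {7, 12} → MIN(age_days)=8
  low: ids {5, 22} → MIN(age_days)=8
  med: ids {9, 18} → MIN(age_days)=3
  urgent: ids {10, 23, 24} → MIN(age_days)=9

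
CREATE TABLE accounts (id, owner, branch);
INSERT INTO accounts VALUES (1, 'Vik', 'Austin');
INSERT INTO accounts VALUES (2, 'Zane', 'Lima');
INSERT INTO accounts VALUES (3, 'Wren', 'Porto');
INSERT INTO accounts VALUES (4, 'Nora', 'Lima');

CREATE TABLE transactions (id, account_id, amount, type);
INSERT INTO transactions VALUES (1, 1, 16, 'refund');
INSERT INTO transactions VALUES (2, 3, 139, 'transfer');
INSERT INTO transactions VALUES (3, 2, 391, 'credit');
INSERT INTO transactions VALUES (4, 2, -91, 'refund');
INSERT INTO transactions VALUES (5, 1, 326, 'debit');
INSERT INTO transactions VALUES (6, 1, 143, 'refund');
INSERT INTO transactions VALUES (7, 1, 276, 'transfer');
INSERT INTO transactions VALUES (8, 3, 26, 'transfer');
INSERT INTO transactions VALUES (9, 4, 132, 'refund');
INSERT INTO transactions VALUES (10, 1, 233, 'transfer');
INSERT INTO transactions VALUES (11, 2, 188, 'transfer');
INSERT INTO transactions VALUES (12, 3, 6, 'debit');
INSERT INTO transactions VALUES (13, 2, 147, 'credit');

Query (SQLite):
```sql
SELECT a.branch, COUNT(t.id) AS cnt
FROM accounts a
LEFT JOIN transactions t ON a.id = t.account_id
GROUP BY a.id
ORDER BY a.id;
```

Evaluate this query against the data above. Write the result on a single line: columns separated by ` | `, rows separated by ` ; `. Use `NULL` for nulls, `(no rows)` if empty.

Austin | 5 ; Lima | 4 ; Porto | 3 ; Lima | 1

LEFT JOIN keeps every accounts row; unmatched ones get NULL for transactions columns.
Group by accounts.id and compute COUNT(t.id). COUNT(col) of an all-NULL group is 0.
  1: ids {1, 5, 6, 7, 10} → COUNT(t.id)=5
  2: ids {3, 4, 11, 13} → COUNT(t.id)=4
  3: ids {2, 8, 12} → COUNT(t.id)=3
  4: ids {9} → COUNT(t.id)=1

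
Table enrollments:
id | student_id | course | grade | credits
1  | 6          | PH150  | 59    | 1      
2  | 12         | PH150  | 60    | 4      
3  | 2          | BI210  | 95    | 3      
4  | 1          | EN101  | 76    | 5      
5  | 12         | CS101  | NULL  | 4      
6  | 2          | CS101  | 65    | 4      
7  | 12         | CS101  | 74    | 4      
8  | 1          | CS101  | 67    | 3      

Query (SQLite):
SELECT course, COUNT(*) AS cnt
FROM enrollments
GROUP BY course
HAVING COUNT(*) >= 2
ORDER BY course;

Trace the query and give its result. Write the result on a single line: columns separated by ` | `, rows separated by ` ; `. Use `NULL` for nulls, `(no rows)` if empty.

Partition enrollments by course; compute COUNT(*) within each group.
HAVING: keep groups with count ≥ 2.
  BI210: ids {3} → COUNT(*)=1
  CS101: ids {5, 6, 7, 8} → COUNT(*)=4
  EN101: ids {4} → COUNT(*)=1
  PH150: ids {1, 2} → COUNT(*)=2

CS101 | 4 ; PH150 | 2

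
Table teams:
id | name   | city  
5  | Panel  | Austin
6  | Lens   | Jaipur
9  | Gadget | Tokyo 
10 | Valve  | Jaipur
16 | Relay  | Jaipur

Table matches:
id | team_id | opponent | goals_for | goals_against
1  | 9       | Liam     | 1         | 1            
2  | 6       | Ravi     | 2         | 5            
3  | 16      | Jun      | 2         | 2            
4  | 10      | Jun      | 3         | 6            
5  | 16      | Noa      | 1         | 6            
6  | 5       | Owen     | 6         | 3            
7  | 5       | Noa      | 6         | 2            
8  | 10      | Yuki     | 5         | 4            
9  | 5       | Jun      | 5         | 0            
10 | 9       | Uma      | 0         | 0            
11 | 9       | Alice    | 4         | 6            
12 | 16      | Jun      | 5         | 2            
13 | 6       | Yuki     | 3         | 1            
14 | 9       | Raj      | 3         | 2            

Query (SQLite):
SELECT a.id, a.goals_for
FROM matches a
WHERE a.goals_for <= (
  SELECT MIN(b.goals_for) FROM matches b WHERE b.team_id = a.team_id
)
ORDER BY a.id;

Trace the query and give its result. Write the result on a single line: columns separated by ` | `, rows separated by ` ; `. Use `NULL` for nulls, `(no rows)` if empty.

For each matches row a, compute MIN(goals_for) over rows sharing a.team_id.
Keep row a if a.goals_for <= that per-group MIN.
  team_id=5: MIN(goals_for) = 5
  team_id=6: MIN(goals_for) = 2
  team_id=9: MIN(goals_for) = 0
  team_id=10: MIN(goals_for) = 3
  team_id=16: MIN(goals_for) = 1

2 | 2 ; 4 | 3 ; 5 | 1 ; 9 | 5 ; 10 | 0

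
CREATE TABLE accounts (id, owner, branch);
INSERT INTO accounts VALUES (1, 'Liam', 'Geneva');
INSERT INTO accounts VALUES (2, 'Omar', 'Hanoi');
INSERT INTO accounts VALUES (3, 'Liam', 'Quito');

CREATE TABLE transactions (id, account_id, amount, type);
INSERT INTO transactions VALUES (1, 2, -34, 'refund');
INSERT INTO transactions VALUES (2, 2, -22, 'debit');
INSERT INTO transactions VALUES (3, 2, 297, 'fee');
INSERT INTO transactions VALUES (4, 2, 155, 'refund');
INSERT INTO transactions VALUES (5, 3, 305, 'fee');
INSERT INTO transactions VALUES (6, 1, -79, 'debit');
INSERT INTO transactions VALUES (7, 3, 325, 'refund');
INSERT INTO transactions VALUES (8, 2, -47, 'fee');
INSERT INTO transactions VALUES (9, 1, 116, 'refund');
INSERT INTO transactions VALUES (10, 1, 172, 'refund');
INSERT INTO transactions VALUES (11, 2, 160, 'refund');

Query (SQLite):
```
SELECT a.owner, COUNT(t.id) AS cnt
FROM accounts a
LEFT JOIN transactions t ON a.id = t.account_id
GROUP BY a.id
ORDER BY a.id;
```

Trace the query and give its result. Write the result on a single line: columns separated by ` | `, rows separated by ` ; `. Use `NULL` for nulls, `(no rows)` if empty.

Liam | 3 ; Omar | 6 ; Liam | 2

LEFT JOIN keeps every accounts row; unmatched ones get NULL for transactions columns.
Group by accounts.id and compute COUNT(t.id). COUNT(col) of an all-NULL group is 0.
  1: ids {6, 9, 10} → COUNT(t.id)=3
  2: ids {1, 2, 3, 4, 8, 11} → COUNT(t.id)=6
  3: ids {5, 7} → COUNT(t.id)=2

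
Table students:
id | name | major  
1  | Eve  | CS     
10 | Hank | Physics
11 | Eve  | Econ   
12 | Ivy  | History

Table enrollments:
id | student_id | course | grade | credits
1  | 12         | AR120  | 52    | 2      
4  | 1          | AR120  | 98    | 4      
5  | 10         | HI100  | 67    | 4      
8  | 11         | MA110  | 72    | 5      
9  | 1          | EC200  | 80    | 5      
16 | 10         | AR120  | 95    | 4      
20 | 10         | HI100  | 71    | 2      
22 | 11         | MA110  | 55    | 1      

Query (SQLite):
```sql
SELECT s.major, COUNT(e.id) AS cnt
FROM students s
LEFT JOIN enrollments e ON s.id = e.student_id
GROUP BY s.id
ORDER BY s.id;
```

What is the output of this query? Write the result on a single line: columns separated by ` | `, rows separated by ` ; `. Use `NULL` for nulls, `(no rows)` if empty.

LEFT JOIN keeps every students row; unmatched ones get NULL for enrollments columns.
Group by students.id and compute COUNT(e.id). COUNT(col) of an all-NULL group is 0.
  1: ids {4, 9} → COUNT(e.id)=2
  10: ids {5, 16, 20} → COUNT(e.id)=3
  11: ids {8, 22} → COUNT(e.id)=2
  12: ids {1} → COUNT(e.id)=1

CS | 2 ; Physics | 3 ; Econ | 2 ; History | 1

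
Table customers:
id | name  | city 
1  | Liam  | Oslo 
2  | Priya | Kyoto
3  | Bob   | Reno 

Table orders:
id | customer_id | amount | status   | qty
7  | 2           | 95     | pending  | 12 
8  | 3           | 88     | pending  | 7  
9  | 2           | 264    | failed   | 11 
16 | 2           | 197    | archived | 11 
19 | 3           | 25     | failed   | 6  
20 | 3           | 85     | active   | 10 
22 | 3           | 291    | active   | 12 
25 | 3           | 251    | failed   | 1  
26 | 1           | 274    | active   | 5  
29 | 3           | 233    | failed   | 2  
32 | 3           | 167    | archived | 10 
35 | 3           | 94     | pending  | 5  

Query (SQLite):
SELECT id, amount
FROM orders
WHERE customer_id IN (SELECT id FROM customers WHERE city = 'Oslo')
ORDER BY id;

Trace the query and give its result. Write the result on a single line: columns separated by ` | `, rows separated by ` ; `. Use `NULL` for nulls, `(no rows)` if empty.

Inner query: customers.id where city = 'Oslo'.
Outer: keep orders rows whose customer_id is in that set.
Inner query → {1}

26 | 274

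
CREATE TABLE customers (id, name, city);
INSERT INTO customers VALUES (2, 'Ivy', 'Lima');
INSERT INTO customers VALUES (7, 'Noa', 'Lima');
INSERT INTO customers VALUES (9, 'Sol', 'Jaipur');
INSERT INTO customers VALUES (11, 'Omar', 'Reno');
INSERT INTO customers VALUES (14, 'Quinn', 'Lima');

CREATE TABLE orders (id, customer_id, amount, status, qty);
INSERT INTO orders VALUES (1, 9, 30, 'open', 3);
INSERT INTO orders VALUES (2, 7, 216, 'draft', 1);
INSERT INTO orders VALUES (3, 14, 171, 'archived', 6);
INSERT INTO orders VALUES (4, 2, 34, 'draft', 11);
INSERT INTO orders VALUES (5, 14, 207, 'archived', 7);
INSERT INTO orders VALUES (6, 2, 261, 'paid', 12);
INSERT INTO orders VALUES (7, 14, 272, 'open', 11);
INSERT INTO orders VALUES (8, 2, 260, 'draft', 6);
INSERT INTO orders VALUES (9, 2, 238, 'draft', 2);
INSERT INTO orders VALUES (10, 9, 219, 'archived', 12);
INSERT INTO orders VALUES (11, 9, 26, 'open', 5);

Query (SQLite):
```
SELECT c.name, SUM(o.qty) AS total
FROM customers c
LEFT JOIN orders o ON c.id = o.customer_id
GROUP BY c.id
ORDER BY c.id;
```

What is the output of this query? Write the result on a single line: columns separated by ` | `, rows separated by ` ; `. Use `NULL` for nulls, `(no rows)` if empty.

LEFT JOIN keeps every customers row; unmatched ones get NULL for orders columns.
Group by customers.id and compute SUM(o.qty). SUM over an all-NULL group is NULL.
  2: ids {4, 6, 8, 9} → SUM(o.qty)=31
  7: ids {2} → SUM(o.qty)=1
  9: ids {1, 10, 11} → SUM(o.qty)=20
  11: ids {—} → SUM(o.qty)=NULL
  14: ids {3, 5, 7} → SUM(o.qty)=24

Ivy | 31 ; Noa | 1 ; Sol | 20 ; Omar | NULL ; Quinn | 24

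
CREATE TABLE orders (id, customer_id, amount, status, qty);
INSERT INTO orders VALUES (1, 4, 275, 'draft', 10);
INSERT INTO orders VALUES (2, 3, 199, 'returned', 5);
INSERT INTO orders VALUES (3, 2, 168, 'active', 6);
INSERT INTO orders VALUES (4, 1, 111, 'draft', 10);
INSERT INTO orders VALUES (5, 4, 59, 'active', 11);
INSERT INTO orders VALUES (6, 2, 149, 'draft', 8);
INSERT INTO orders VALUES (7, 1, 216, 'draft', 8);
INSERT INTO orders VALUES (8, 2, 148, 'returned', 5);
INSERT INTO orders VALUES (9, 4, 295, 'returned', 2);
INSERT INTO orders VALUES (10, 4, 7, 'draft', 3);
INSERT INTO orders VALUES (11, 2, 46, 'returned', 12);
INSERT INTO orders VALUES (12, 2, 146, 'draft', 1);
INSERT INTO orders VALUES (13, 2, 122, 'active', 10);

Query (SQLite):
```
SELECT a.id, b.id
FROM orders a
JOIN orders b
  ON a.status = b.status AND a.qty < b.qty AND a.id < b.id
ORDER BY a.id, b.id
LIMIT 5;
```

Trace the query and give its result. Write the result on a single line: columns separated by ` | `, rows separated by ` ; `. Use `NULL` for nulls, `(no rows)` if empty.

Pairs (a,b) with same status, a.qty < b.qty, a.id < b.id.
status groups: active:{3,5,13} draft:{1,4,6,7,10,12} returned:{2,8,9,11}
Ordered by (a.id, b.id); first 5.

2 | 11 ; 3 | 5 ; 3 | 13 ; 8 | 11 ; 9 | 11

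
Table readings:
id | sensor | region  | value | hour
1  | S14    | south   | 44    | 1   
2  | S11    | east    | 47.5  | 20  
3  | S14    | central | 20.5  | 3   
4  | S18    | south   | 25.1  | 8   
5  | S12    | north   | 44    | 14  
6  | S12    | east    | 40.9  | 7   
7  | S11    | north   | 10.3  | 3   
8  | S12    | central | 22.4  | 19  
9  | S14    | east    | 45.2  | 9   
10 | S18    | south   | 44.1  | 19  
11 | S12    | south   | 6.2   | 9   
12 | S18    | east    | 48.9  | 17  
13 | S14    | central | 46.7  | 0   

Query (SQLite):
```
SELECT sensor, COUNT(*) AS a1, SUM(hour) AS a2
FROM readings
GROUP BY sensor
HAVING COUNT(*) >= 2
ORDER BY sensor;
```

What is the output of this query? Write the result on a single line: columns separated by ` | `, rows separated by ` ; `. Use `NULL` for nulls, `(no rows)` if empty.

S11 | 2 | 23 ; S12 | 4 | 49 ; S14 | 4 | 13 ; S18 | 3 | 44

Group readings by sensor.
Per group compute: COUNT(*), SUM(hour).
HAVING: drop groups with fewer than 2 rows.
  S11: ids {2, 7} → COUNT(*)=2, SUM(hour)=23
  S12: ids {5, 6, 8, 11} → COUNT(*)=4, SUM(hour)=49
  S14: ids {1, 3, 9, 13} → COUNT(*)=4, SUM(hour)=13
  S18: ids {4, 10, 12} → COUNT(*)=3, SUM(hour)=44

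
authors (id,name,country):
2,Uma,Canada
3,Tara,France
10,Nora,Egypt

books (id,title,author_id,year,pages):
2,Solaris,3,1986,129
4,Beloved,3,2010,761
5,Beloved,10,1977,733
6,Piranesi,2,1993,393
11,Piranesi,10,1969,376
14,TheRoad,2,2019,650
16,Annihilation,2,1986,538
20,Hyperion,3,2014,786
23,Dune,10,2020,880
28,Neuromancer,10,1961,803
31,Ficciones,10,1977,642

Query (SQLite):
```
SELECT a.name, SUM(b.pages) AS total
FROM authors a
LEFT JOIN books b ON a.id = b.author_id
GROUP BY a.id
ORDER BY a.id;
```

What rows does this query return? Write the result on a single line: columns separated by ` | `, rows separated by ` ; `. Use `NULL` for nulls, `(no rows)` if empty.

Uma | 1581 ; Tara | 1676 ; Nora | 3434

LEFT JOIN keeps every authors row; unmatched ones get NULL for books columns.
Group by authors.id and compute SUM(b.pages). SUM over an all-NULL group is NULL.
  2: ids {6, 14, 16} → SUM(b.pages)=1581
  3: ids {2, 4, 20} → SUM(b.pages)=1676
  10: ids {5, 11, 23, 28, 31} → SUM(b.pages)=3434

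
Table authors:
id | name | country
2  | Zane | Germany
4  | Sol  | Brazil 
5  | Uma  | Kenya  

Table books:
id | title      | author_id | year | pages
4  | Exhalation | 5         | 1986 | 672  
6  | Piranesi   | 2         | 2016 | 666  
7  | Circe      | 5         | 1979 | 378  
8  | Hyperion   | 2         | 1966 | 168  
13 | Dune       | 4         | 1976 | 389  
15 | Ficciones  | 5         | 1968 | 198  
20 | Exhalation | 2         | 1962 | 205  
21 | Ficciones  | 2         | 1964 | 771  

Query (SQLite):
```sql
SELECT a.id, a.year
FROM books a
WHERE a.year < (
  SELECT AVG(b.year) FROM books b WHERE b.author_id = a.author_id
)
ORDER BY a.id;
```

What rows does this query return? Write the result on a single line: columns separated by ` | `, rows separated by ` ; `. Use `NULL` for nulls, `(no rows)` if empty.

For each books row a, compute AVG(year) over rows sharing a.author_id.
Keep row a if a.year < that per-group AVG.
  author_id=2: AVG(year) = 1977.0
  author_id=4: AVG(year) = 1976.0
  author_id=5: AVG(year) = 1977.666667

8 | 1966 ; 15 | 1968 ; 20 | 1962 ; 21 | 1964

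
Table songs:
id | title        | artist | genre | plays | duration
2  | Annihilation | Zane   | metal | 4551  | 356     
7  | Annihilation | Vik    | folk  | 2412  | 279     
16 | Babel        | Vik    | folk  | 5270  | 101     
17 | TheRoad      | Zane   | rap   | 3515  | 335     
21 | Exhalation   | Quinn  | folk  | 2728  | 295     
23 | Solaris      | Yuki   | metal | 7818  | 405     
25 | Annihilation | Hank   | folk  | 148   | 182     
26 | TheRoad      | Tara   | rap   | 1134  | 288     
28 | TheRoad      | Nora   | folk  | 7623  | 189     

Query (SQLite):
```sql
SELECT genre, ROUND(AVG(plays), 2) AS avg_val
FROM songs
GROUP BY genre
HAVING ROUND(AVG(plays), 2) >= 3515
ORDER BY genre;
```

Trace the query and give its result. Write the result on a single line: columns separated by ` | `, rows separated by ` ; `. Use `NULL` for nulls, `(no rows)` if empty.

folk | 3636.2 ; metal | 6184.5

Partition songs by genre; compute ROUND(AVG(plays), 2) within each group.
HAVING: keep groups where ROUND(AVG(plays), 2) >= 3515.
  folk: ids {7, 16, 21, 25, 28} → ROUND(AVG(plays), 2)=3636.2
  metal: ids {2, 23} → ROUND(AVG(plays), 2)=6184.5
  rap: ids {17, 26} → ROUND(AVG(plays), 2)=2324.5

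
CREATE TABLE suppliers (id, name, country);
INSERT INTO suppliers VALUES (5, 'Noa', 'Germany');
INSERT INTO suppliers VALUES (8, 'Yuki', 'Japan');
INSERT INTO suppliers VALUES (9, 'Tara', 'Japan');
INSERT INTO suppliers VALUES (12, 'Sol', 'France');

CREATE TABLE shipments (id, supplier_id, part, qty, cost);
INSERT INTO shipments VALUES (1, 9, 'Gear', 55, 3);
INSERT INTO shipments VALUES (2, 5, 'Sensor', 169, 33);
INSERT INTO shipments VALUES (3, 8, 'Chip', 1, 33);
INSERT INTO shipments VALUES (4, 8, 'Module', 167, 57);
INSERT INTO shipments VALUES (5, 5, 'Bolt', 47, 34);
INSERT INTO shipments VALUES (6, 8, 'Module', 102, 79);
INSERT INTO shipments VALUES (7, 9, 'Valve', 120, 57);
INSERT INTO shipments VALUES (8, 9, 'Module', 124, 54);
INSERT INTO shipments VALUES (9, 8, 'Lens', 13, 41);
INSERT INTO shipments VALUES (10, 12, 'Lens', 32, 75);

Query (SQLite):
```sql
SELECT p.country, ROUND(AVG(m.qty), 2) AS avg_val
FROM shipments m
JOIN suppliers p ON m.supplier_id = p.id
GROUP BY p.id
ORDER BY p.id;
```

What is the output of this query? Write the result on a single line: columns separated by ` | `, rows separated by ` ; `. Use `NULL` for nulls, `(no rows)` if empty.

Germany | 108 ; Japan | 70.75 ; Japan | 99.67 ; France | 32

Join each shipments row to its suppliers via supplier_id.
Group joined rows by suppliers.id; compute ROUND(AVG(m.qty), 2) per group.
  5: ids {2, 5} → ROUND(AVG(m.qty), 2)=108
  8: ids {3, 4, 6, 9} → ROUND(AVG(m.qty), 2)=70.75
  9: ids {1, 7, 8} → ROUND(AVG(m.qty), 2)=99.67
  12: ids {10} → ROUND(AVG(m.qty), 2)=32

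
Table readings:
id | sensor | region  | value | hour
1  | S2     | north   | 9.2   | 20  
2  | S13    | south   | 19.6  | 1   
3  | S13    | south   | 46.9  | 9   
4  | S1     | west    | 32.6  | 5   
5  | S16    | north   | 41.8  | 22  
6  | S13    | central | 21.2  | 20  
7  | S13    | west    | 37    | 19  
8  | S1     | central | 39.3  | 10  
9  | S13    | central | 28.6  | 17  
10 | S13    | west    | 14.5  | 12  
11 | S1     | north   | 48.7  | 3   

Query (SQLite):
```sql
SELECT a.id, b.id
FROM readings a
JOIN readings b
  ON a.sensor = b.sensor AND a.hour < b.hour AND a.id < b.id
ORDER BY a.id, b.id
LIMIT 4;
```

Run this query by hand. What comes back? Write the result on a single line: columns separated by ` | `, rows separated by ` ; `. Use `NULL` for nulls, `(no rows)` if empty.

2 | 3 ; 2 | 6 ; 2 | 7 ; 2 | 9

Pairs (a,b) with same sensor, a.hour < b.hour, a.id < b.id.
sensor groups: S1:{4,8,11} S13:{2,3,6,7,9,10} S16:{5} S2:{1}
Ordered by (a.id, b.id); first 4.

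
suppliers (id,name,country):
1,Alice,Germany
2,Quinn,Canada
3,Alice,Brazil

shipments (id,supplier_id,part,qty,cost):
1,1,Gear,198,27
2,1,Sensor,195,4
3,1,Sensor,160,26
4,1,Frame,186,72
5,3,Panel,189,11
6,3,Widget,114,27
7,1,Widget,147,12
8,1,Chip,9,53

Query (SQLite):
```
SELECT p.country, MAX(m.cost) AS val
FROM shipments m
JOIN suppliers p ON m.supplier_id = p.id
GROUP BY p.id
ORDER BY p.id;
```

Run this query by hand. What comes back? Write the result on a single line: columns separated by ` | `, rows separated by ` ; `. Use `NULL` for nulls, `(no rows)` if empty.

Join each shipments row to its suppliers via supplier_id.
Group joined rows by suppliers.id; compute MAX(m.cost) per group.
  1: ids {1, 2, 3, 4, 7, 8} → MAX(m.cost)=72
  3: ids {5, 6} → MAX(m.cost)=27

Germany | 72 ; Brazil | 27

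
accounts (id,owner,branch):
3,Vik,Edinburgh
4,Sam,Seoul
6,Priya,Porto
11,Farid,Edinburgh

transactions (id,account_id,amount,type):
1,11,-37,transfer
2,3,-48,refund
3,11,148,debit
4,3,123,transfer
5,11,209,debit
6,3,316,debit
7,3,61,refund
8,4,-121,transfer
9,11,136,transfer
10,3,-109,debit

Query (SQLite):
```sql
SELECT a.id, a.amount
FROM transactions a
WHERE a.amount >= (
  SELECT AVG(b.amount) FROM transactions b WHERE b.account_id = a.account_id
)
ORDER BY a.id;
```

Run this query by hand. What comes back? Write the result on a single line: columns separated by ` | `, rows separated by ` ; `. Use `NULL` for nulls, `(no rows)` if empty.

3 | 148 ; 4 | 123 ; 5 | 209 ; 6 | 316 ; 8 | -121 ; 9 | 136

For each transactions row a, compute AVG(amount) over rows sharing a.account_id.
Keep row a if a.amount >= that per-group AVG.
  account_id=3: AVG(amount) = 68.6
  account_id=4: AVG(amount) = -121.0
  account_id=11: AVG(amount) = 114.0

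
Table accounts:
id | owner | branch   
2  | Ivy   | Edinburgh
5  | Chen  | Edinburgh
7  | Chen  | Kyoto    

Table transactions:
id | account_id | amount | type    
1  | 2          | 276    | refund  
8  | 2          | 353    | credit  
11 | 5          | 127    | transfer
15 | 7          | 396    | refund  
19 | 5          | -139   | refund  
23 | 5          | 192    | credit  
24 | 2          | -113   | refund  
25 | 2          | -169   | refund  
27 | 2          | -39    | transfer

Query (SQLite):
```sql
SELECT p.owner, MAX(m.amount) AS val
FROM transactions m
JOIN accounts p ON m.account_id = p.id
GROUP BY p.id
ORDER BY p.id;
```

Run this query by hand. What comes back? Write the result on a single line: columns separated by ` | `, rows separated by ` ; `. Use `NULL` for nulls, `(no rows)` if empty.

Join each transactions row to its accounts via account_id.
Group joined rows by accounts.id; compute MAX(m.amount) per group.
  2: ids {1, 8, 24, 25, 27} → MAX(m.amount)=353
  5: ids {11, 19, 23} → MAX(m.amount)=192
  7: ids {15} → MAX(m.amount)=396

Ivy | 353 ; Chen | 192 ; Chen | 396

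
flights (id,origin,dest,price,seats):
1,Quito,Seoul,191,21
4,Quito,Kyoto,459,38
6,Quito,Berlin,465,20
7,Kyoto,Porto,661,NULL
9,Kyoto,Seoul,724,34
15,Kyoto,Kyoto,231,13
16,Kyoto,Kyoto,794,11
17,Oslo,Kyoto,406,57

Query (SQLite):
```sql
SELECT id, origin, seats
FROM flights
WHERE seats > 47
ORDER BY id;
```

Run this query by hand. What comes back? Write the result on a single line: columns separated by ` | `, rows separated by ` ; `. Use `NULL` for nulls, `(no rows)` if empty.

17 | Oslo | 57

seats > 47: ids {17}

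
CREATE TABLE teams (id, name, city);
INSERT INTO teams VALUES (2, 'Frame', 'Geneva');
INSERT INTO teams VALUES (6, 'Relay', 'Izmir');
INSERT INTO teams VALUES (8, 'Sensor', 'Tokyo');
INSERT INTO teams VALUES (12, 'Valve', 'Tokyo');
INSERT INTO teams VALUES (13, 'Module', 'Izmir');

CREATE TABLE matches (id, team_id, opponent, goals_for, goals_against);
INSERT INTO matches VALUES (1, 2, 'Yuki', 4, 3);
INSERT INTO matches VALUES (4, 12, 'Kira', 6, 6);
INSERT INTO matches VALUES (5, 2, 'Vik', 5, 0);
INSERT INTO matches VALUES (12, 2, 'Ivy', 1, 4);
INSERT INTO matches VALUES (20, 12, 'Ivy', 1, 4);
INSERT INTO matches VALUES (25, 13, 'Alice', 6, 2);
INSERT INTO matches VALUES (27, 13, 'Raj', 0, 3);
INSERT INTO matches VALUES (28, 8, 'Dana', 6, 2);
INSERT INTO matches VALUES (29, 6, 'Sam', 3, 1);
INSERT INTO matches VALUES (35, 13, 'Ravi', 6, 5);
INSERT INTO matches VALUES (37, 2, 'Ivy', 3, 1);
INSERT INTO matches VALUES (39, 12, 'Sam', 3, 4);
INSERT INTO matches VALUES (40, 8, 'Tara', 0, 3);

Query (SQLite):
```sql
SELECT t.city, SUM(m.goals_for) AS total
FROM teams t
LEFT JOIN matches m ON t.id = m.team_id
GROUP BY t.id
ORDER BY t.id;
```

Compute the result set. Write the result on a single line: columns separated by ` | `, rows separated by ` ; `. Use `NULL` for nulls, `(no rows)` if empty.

Geneva | 13 ; Izmir | 3 ; Tokyo | 6 ; Tokyo | 10 ; Izmir | 12

LEFT JOIN keeps every teams row; unmatched ones get NULL for matches columns.
Group by teams.id and compute SUM(m.goals_for). SUM over an all-NULL group is NULL.
  2: ids {1, 5, 12, 37} → SUM(m.goals_for)=13
  6: ids {29} → SUM(m.goals_for)=3
  8: ids {28, 40} → SUM(m.goals_for)=6
  12: ids {4, 20, 39} → SUM(m.goals_for)=10
  13: ids {25, 27, 35} → SUM(m.goals_for)=12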